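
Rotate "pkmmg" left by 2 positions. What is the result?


Input: "pkmmg", rotate left by 2
First 2 characters: "pk"
Remaining characters: "mmg"
Concatenate remaining + first: "mmg" + "pk" = "mmgpk"

mmgpk


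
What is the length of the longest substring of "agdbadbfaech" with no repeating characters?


Input: "agdbadbfaech"
Sliding window (track last position of each char):
  Position 0 ('a'): window [0,0] length 1 -- new best
  Position 1 ('g'): window [0,1] length 2 -- new best
  Position 2 ('d'): window [0,2] length 3 -- new best
  Position 3 ('b'): window [0,3] length 4 -- new best
  Position 4 ('a'): repeat (last at 0), move window start to 1
  Position 4 ('a'): window [1,4] length 4
  Position 5 ('d'): repeat (last at 2), move window start to 3
  Position 5 ('d'): window [3,5] length 3
  Position 6 ('b'): repeat (last at 3), move window start to 4
  Position 6 ('b'): window [4,6] length 3
  Position 7 ('f'): window [4,7] length 4
  Position 8 ('a'): repeat (last at 4), move window start to 5
  Position 8 ('a'): window [5,8] length 4
  Position 9 ('e'): window [5,9] length 5 -- new best
  Position 10 ('c'): window [5,10] length 6 -- new best
  Position 11 ('h'): window [5,11] length 7 -- new best
Longest substring with no repeats: "dbfaech" with length 7

7


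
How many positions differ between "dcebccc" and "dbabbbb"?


Comparing "dcebccc" and "dbabbbb" position by position:
  Position 0: 'd' vs 'd' => same
  Position 1: 'c' vs 'b' => DIFFER
  Position 2: 'e' vs 'a' => DIFFER
  Position 3: 'b' vs 'b' => same
  Position 4: 'c' vs 'b' => DIFFER
  Position 5: 'c' vs 'b' => DIFFER
  Position 6: 'c' vs 'b' => DIFFER
Positions that differ: 5

5


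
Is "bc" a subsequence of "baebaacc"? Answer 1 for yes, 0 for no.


Check if "bc" is a subsequence of "baebaacc"
Greedy scan:
  Position 0 ('b'): matches sub[0] = 'b'
  Position 1 ('a'): no match needed
  Position 2 ('e'): no match needed
  Position 3 ('b'): no match needed
  Position 4 ('a'): no match needed
  Position 5 ('a'): no match needed
  Position 6 ('c'): matches sub[1] = 'c'
  Position 7 ('c'): no match needed
All 2 characters matched => is a subsequence

1


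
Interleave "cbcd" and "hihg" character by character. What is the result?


Interleaving "cbcd" and "hihg":
  Position 0: 'c' from first, 'h' from second => "ch"
  Position 1: 'b' from first, 'i' from second => "bi"
  Position 2: 'c' from first, 'h' from second => "ch"
  Position 3: 'd' from first, 'g' from second => "dg"
Result: chbichdg

chbichdg


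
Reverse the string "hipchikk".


Input: hipchikk
Reading characters right to left:
  Position 7: 'k'
  Position 6: 'k'
  Position 5: 'i'
  Position 4: 'h'
  Position 3: 'c'
  Position 2: 'p'
  Position 1: 'i'
  Position 0: 'h'
Reversed: kkihcpih

kkihcpih


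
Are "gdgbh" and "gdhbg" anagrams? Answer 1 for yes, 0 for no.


Strings: "gdgbh", "gdhbg"
Sorted first:  bdggh
Sorted second: bdggh
Sorted forms match => anagrams

1


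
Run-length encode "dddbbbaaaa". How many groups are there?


Input: dddbbbaaaa
Scanning for consecutive runs:
  Group 1: 'd' x 3 (positions 0-2)
  Group 2: 'b' x 3 (positions 3-5)
  Group 3: 'a' x 4 (positions 6-9)
Total groups: 3

3


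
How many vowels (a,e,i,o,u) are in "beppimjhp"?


Input: beppimjhp
Checking each character:
  'b' at position 0: consonant
  'e' at position 1: vowel (running total: 1)
  'p' at position 2: consonant
  'p' at position 3: consonant
  'i' at position 4: vowel (running total: 2)
  'm' at position 5: consonant
  'j' at position 6: consonant
  'h' at position 7: consonant
  'p' at position 8: consonant
Total vowels: 2

2


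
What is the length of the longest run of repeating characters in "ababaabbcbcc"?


Input: "ababaabbcbcc"
Scanning for longest run:
  Position 1 ('b'): new char, reset run to 1
  Position 2 ('a'): new char, reset run to 1
  Position 3 ('b'): new char, reset run to 1
  Position 4 ('a'): new char, reset run to 1
  Position 5 ('a'): continues run of 'a', length=2
  Position 6 ('b'): new char, reset run to 1
  Position 7 ('b'): continues run of 'b', length=2
  Position 8 ('c'): new char, reset run to 1
  Position 9 ('b'): new char, reset run to 1
  Position 10 ('c'): new char, reset run to 1
  Position 11 ('c'): continues run of 'c', length=2
Longest run: 'a' with length 2

2


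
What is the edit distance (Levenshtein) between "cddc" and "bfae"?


Computing edit distance: "cddc" -> "bfae"
DP table:
           b    f    a    e
      0    1    2    3    4
  c   1    1    2    3    4
  d   2    2    2    3    4
  d   3    3    3    3    4
  c   4    4    4    4    4
Edit distance = dp[4][4] = 4

4


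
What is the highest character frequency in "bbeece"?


Input: bbeece
Character counts:
  'b': 2
  'c': 1
  'e': 3
Maximum frequency: 3

3


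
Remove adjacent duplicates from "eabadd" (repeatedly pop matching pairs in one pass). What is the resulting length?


Input: eabadd
Stack-based adjacent duplicate removal:
  Read 'e': push. Stack: e
  Read 'a': push. Stack: ea
  Read 'b': push. Stack: eab
  Read 'a': push. Stack: eaba
  Read 'd': push. Stack: eabad
  Read 'd': matches stack top 'd' => pop. Stack: eaba
Final stack: "eaba" (length 4)

4


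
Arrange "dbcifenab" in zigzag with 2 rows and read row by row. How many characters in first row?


Zigzag "dbcifenab" into 2 rows:
Placing characters:
  'd' => row 0
  'b' => row 1
  'c' => row 0
  'i' => row 1
  'f' => row 0
  'e' => row 1
  'n' => row 0
  'a' => row 1
  'b' => row 0
Rows:
  Row 0: "dcfnb"
  Row 1: "biea"
First row length: 5

5


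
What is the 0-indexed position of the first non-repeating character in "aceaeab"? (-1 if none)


Input: aceaeab
Character frequencies:
  'a': 3
  'b': 1
  'c': 1
  'e': 2
Scanning left to right for freq == 1:
  Position 0 ('a'): freq=3, skip
  Position 1 ('c'): unique! => answer = 1

1


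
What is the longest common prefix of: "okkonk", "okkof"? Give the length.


Words: okkonk, okkof
  Position 0: all 'o' => match
  Position 1: all 'k' => match
  Position 2: all 'k' => match
  Position 3: all 'o' => match
  Position 4: ('n', 'f') => mismatch, stop
LCP = "okko" (length 4)

4


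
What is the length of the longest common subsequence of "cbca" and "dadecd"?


LCS of "cbca" and "dadecd"
DP table:
           d    a    d    e    c    d
      0    0    0    0    0    0    0
  c   0    0    0    0    0    1    1
  b   0    0    0    0    0    1    1
  c   0    0    0    0    0    1    1
  a   0    0    1    1    1    1    1
LCS length = dp[4][6] = 1

1


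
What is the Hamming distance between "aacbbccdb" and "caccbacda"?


Comparing "aacbbccdb" and "caccbacda" position by position:
  Position 0: 'a' vs 'c' => differ
  Position 1: 'a' vs 'a' => same
  Position 2: 'c' vs 'c' => same
  Position 3: 'b' vs 'c' => differ
  Position 4: 'b' vs 'b' => same
  Position 5: 'c' vs 'a' => differ
  Position 6: 'c' vs 'c' => same
  Position 7: 'd' vs 'd' => same
  Position 8: 'b' vs 'a' => differ
Total differences (Hamming distance): 4

4


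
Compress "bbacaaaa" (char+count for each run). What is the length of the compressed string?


Input: bbacaaaa
Runs:
  'b' x 2 => "b2"
  'a' x 1 => "a1"
  'c' x 1 => "c1"
  'a' x 4 => "a4"
Compressed: "b2a1c1a4"
Compressed length: 8

8


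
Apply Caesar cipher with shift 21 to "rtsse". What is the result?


Caesar cipher: shift "rtsse" by 21
  'r' (pos 17) + 21 = pos 12 = 'm'
  't' (pos 19) + 21 = pos 14 = 'o'
  's' (pos 18) + 21 = pos 13 = 'n'
  's' (pos 18) + 21 = pos 13 = 'n'
  'e' (pos 4) + 21 = pos 25 = 'z'
Result: monnz

monnz


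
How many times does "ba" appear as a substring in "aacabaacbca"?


Searching for "ba" in "aacabaacbca"
Scanning each position:
  Position 0: "aa" => no
  Position 1: "ac" => no
  Position 2: "ca" => no
  Position 3: "ab" => no
  Position 4: "ba" => MATCH
  Position 5: "aa" => no
  Position 6: "ac" => no
  Position 7: "cb" => no
  Position 8: "bc" => no
  Position 9: "ca" => no
Total occurrences: 1

1


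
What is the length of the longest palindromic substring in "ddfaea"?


Input: "ddfaea"
Checking substrings for palindromes:
  [3:6] "aea" (len 3) => palindrome
  [0:2] "dd" (len 2) => palindrome
Longest palindromic substring: "aea" with length 3

3


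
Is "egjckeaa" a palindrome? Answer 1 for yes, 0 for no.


Input: egjckeaa
Reversed: aaekcjge
  Compare pos 0 ('e') with pos 7 ('a'): MISMATCH
  Compare pos 1 ('g') with pos 6 ('a'): MISMATCH
  Compare pos 2 ('j') with pos 5 ('e'): MISMATCH
  Compare pos 3 ('c') with pos 4 ('k'): MISMATCH
Result: not a palindrome

0


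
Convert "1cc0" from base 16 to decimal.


Input: "1cc0" in base 16
Positional expansion:
  Digit '1' (value 1) x 16^3 = 4096
  Digit 'c' (value 12) x 16^2 = 3072
  Digit 'c' (value 12) x 16^1 = 192
  Digit '0' (value 0) x 16^0 = 0
Sum = 7360

7360


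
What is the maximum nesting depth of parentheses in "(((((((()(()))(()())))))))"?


Input: "(((((((()(()))(()())))))))"
Tracking depth:
  Position 0 '(': depth becomes 1
  Position 1 '(': depth becomes 2
  Position 2 '(': depth becomes 3
  Position 3 '(': depth becomes 4
  Position 4 '(': depth becomes 5
  Position 5 '(': depth becomes 6
  Position 6 '(': depth becomes 7
  Position 7 '(': depth becomes 8
  Position 8 ')': depth becomes 7
  Position 9 '(': depth becomes 8
  Position 10 '(': depth becomes 9
  Position 11 ')': depth becomes 8
  Position 12 ')': depth becomes 7
  Position 13 ')': depth becomes 6
  Position 14 '(': depth becomes 7
  Position 15 '(': depth becomes 8
  Position 16 ')': depth becomes 7
  Position 17 '(': depth becomes 8
  Position 18 ')': depth becomes 7
  Position 19 ')': depth becomes 6
  Position 20 ')': depth becomes 5
  Position 21 ')': depth becomes 4
  Position 22 ')': depth becomes 3
  Position 23 ')': depth becomes 2
  Position 24 ')': depth becomes 1
  Position 25 ')': depth becomes 0
Maximum depth reached: 9

9


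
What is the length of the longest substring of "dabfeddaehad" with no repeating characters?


Input: "dabfeddaehad"
Sliding window (track last position of each char):
  Position 0 ('d'): window [0,0] length 1 -- new best
  Position 1 ('a'): window [0,1] length 2 -- new best
  Position 2 ('b'): window [0,2] length 3 -- new best
  Position 3 ('f'): window [0,3] length 4 -- new best
  Position 4 ('e'): window [0,4] length 5 -- new best
  Position 5 ('d'): repeat (last at 0), move window start to 1
  Position 5 ('d'): window [1,5] length 5
  Position 6 ('d'): repeat (last at 5), move window start to 6
  Position 6 ('d'): window [6,6] length 1
  Position 7 ('a'): window [6,7] length 2
  Position 8 ('e'): window [6,8] length 3
  Position 9 ('h'): window [6,9] length 4
  Position 10 ('a'): repeat (last at 7), move window start to 8
  Position 10 ('a'): window [8,10] length 3
  Position 11 ('d'): window [8,11] length 4
Longest substring with no repeats: "dabfe" with length 5

5


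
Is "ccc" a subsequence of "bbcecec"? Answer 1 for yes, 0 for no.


Check if "ccc" is a subsequence of "bbcecec"
Greedy scan:
  Position 0 ('b'): no match needed
  Position 1 ('b'): no match needed
  Position 2 ('c'): matches sub[0] = 'c'
  Position 3 ('e'): no match needed
  Position 4 ('c'): matches sub[1] = 'c'
  Position 5 ('e'): no match needed
  Position 6 ('c'): matches sub[2] = 'c'
All 3 characters matched => is a subsequence

1


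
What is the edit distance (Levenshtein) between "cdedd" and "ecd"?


Computing edit distance: "cdedd" -> "ecd"
DP table:
           e    c    d
      0    1    2    3
  c   1    1    1    2
  d   2    2    2    1
  e   3    2    3    2
  d   4    3    3    3
  d   5    4    4    3
Edit distance = dp[5][3] = 3

3


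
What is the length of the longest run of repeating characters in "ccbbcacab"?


Input: "ccbbcacab"
Scanning for longest run:
  Position 1 ('c'): continues run of 'c', length=2
  Position 2 ('b'): new char, reset run to 1
  Position 3 ('b'): continues run of 'b', length=2
  Position 4 ('c'): new char, reset run to 1
  Position 5 ('a'): new char, reset run to 1
  Position 6 ('c'): new char, reset run to 1
  Position 7 ('a'): new char, reset run to 1
  Position 8 ('b'): new char, reset run to 1
Longest run: 'c' with length 2

2


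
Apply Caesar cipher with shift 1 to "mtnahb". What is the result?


Caesar cipher: shift "mtnahb" by 1
  'm' (pos 12) + 1 = pos 13 = 'n'
  't' (pos 19) + 1 = pos 20 = 'u'
  'n' (pos 13) + 1 = pos 14 = 'o'
  'a' (pos 0) + 1 = pos 1 = 'b'
  'h' (pos 7) + 1 = pos 8 = 'i'
  'b' (pos 1) + 1 = pos 2 = 'c'
Result: nuobic

nuobic


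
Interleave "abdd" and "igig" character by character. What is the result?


Interleaving "abdd" and "igig":
  Position 0: 'a' from first, 'i' from second => "ai"
  Position 1: 'b' from first, 'g' from second => "bg"
  Position 2: 'd' from first, 'i' from second => "di"
  Position 3: 'd' from first, 'g' from second => "dg"
Result: aibgdidg

aibgdidg


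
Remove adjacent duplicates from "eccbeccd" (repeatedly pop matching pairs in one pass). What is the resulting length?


Input: eccbeccd
Stack-based adjacent duplicate removal:
  Read 'e': push. Stack: e
  Read 'c': push. Stack: ec
  Read 'c': matches stack top 'c' => pop. Stack: e
  Read 'b': push. Stack: eb
  Read 'e': push. Stack: ebe
  Read 'c': push. Stack: ebec
  Read 'c': matches stack top 'c' => pop. Stack: ebe
  Read 'd': push. Stack: ebed
Final stack: "ebed" (length 4)

4


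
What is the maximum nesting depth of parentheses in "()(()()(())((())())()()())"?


Input: "()(()()(())((())())()()())"
Tracking depth:
  Position 0 '(': depth becomes 1
  Position 1 ')': depth becomes 0
  Position 2 '(': depth becomes 1
  Position 3 '(': depth becomes 2
  Position 4 ')': depth becomes 1
  Position 5 '(': depth becomes 2
  Position 6 ')': depth becomes 1
  Position 7 '(': depth becomes 2
  Position 8 '(': depth becomes 3
  Position 9 ')': depth becomes 2
  Position 10 ')': depth becomes 1
  Position 11 '(': depth becomes 2
  Position 12 '(': depth becomes 3
  Position 13 '(': depth becomes 4
  Position 14 ')': depth becomes 3
  Position 15 ')': depth becomes 2
  Position 16 '(': depth becomes 3
  Position 17 ')': depth becomes 2
  Position 18 ')': depth becomes 1
  Position 19 '(': depth becomes 2
  Position 20 ')': depth becomes 1
  Position 21 '(': depth becomes 2
  Position 22 ')': depth becomes 1
  Position 23 '(': depth becomes 2
  Position 24 ')': depth becomes 1
  Position 25 ')': depth becomes 0
Maximum depth reached: 4

4


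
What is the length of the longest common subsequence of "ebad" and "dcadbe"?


LCS of "ebad" and "dcadbe"
DP table:
           d    c    a    d    b    e
      0    0    0    0    0    0    0
  e   0    0    0    0    0    0    1
  b   0    0    0    0    0    1    1
  a   0    0    0    1    1    1    1
  d   0    1    1    1    2    2    2
LCS length = dp[4][6] = 2

2


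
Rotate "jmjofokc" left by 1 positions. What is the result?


Input: "jmjofokc", rotate left by 1
First 1 characters: "j"
Remaining characters: "mjofokc"
Concatenate remaining + first: "mjofokc" + "j" = "mjofokcj"

mjofokcj


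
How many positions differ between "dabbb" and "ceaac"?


Comparing "dabbb" and "ceaac" position by position:
  Position 0: 'd' vs 'c' => DIFFER
  Position 1: 'a' vs 'e' => DIFFER
  Position 2: 'b' vs 'a' => DIFFER
  Position 3: 'b' vs 'a' => DIFFER
  Position 4: 'b' vs 'c' => DIFFER
Positions that differ: 5

5


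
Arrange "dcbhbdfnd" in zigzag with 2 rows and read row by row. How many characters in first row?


Zigzag "dcbhbdfnd" into 2 rows:
Placing characters:
  'd' => row 0
  'c' => row 1
  'b' => row 0
  'h' => row 1
  'b' => row 0
  'd' => row 1
  'f' => row 0
  'n' => row 1
  'd' => row 0
Rows:
  Row 0: "dbbfd"
  Row 1: "chdn"
First row length: 5

5


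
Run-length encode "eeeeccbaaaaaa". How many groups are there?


Input: eeeeccbaaaaaa
Scanning for consecutive runs:
  Group 1: 'e' x 4 (positions 0-3)
  Group 2: 'c' x 2 (positions 4-5)
  Group 3: 'b' x 1 (positions 6-6)
  Group 4: 'a' x 6 (positions 7-12)
Total groups: 4

4


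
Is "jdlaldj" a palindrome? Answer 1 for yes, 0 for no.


Input: jdlaldj
Reversed: jdlaldj
  Compare pos 0 ('j') with pos 6 ('j'): match
  Compare pos 1 ('d') with pos 5 ('d'): match
  Compare pos 2 ('l') with pos 4 ('l'): match
Result: palindrome

1


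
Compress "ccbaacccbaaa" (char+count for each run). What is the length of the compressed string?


Input: ccbaacccbaaa
Runs:
  'c' x 2 => "c2"
  'b' x 1 => "b1"
  'a' x 2 => "a2"
  'c' x 3 => "c3"
  'b' x 1 => "b1"
  'a' x 3 => "a3"
Compressed: "c2b1a2c3b1a3"
Compressed length: 12

12


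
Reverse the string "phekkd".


Input: phekkd
Reading characters right to left:
  Position 5: 'd'
  Position 4: 'k'
  Position 3: 'k'
  Position 2: 'e'
  Position 1: 'h'
  Position 0: 'p'
Reversed: dkkehp

dkkehp


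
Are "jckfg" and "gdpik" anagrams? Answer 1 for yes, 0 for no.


Strings: "jckfg", "gdpik"
Sorted first:  cfgjk
Sorted second: dgikp
Differ at position 0: 'c' vs 'd' => not anagrams

0


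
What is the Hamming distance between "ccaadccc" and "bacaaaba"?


Comparing "ccaadccc" and "bacaaaba" position by position:
  Position 0: 'c' vs 'b' => differ
  Position 1: 'c' vs 'a' => differ
  Position 2: 'a' vs 'c' => differ
  Position 3: 'a' vs 'a' => same
  Position 4: 'd' vs 'a' => differ
  Position 5: 'c' vs 'a' => differ
  Position 6: 'c' vs 'b' => differ
  Position 7: 'c' vs 'a' => differ
Total differences (Hamming distance): 7

7


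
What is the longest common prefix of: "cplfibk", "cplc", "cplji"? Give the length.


Words: cplfibk, cplc, cplji
  Position 0: all 'c' => match
  Position 1: all 'p' => match
  Position 2: all 'l' => match
  Position 3: ('f', 'c', 'j') => mismatch, stop
LCP = "cpl" (length 3)

3


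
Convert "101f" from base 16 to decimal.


Input: "101f" in base 16
Positional expansion:
  Digit '1' (value 1) x 16^3 = 4096
  Digit '0' (value 0) x 16^2 = 0
  Digit '1' (value 1) x 16^1 = 16
  Digit 'f' (value 15) x 16^0 = 15
Sum = 4127

4127


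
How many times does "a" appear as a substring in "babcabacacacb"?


Searching for "a" in "babcabacacacb"
Scanning each position:
  Position 0: "b" => no
  Position 1: "a" => MATCH
  Position 2: "b" => no
  Position 3: "c" => no
  Position 4: "a" => MATCH
  Position 5: "b" => no
  Position 6: "a" => MATCH
  Position 7: "c" => no
  Position 8: "a" => MATCH
  Position 9: "c" => no
  Position 10: "a" => MATCH
  Position 11: "c" => no
  Position 12: "b" => no
Total occurrences: 5

5


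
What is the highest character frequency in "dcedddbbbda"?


Input: dcedddbbbda
Character counts:
  'a': 1
  'b': 3
  'c': 1
  'd': 5
  'e': 1
Maximum frequency: 5

5


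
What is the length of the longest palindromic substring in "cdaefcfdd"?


Input: "cdaefcfdd"
Checking substrings for palindromes:
  [4:7] "fcf" (len 3) => palindrome
  [7:9] "dd" (len 2) => palindrome
Longest palindromic substring: "fcf" with length 3

3


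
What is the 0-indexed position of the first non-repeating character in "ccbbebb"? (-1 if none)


Input: ccbbebb
Character frequencies:
  'b': 4
  'c': 2
  'e': 1
Scanning left to right for freq == 1:
  Position 0 ('c'): freq=2, skip
  Position 1 ('c'): freq=2, skip
  Position 2 ('b'): freq=4, skip
  Position 3 ('b'): freq=4, skip
  Position 4 ('e'): unique! => answer = 4

4


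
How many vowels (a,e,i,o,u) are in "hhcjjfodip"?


Input: hhcjjfodip
Checking each character:
  'h' at position 0: consonant
  'h' at position 1: consonant
  'c' at position 2: consonant
  'j' at position 3: consonant
  'j' at position 4: consonant
  'f' at position 5: consonant
  'o' at position 6: vowel (running total: 1)
  'd' at position 7: consonant
  'i' at position 8: vowel (running total: 2)
  'p' at position 9: consonant
Total vowels: 2

2


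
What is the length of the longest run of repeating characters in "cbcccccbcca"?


Input: "cbcccccbcca"
Scanning for longest run:
  Position 1 ('b'): new char, reset run to 1
  Position 2 ('c'): new char, reset run to 1
  Position 3 ('c'): continues run of 'c', length=2
  Position 4 ('c'): continues run of 'c', length=3
  Position 5 ('c'): continues run of 'c', length=4
  Position 6 ('c'): continues run of 'c', length=5
  Position 7 ('b'): new char, reset run to 1
  Position 8 ('c'): new char, reset run to 1
  Position 9 ('c'): continues run of 'c', length=2
  Position 10 ('a'): new char, reset run to 1
Longest run: 'c' with length 5

5


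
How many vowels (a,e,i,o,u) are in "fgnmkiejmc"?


Input: fgnmkiejmc
Checking each character:
  'f' at position 0: consonant
  'g' at position 1: consonant
  'n' at position 2: consonant
  'm' at position 3: consonant
  'k' at position 4: consonant
  'i' at position 5: vowel (running total: 1)
  'e' at position 6: vowel (running total: 2)
  'j' at position 7: consonant
  'm' at position 8: consonant
  'c' at position 9: consonant
Total vowels: 2

2


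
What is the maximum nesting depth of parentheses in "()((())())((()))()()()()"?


Input: "()((())())((()))()()()()"
Tracking depth:
  Position 0 '(': depth becomes 1
  Position 1 ')': depth becomes 0
  Position 2 '(': depth becomes 1
  Position 3 '(': depth becomes 2
  Position 4 '(': depth becomes 3
  Position 5 ')': depth becomes 2
  Position 6 ')': depth becomes 1
  Position 7 '(': depth becomes 2
  Position 8 ')': depth becomes 1
  Position 9 ')': depth becomes 0
  Position 10 '(': depth becomes 1
  Position 11 '(': depth becomes 2
  Position 12 '(': depth becomes 3
  Position 13 ')': depth becomes 2
  Position 14 ')': depth becomes 1
  Position 15 ')': depth becomes 0
  Position 16 '(': depth becomes 1
  Position 17 ')': depth becomes 0
  Position 18 '(': depth becomes 1
  Position 19 ')': depth becomes 0
  Position 20 '(': depth becomes 1
  Position 21 ')': depth becomes 0
  Position 22 '(': depth becomes 1
  Position 23 ')': depth becomes 0
Maximum depth reached: 3

3


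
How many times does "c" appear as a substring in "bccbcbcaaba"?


Searching for "c" in "bccbcbcaaba"
Scanning each position:
  Position 0: "b" => no
  Position 1: "c" => MATCH
  Position 2: "c" => MATCH
  Position 3: "b" => no
  Position 4: "c" => MATCH
  Position 5: "b" => no
  Position 6: "c" => MATCH
  Position 7: "a" => no
  Position 8: "a" => no
  Position 9: "b" => no
  Position 10: "a" => no
Total occurrences: 4

4


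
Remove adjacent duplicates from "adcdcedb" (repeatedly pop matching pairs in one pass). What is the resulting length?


Input: adcdcedb
Stack-based adjacent duplicate removal:
  Read 'a': push. Stack: a
  Read 'd': push. Stack: ad
  Read 'c': push. Stack: adc
  Read 'd': push. Stack: adcd
  Read 'c': push. Stack: adcdc
  Read 'e': push. Stack: adcdce
  Read 'd': push. Stack: adcdced
  Read 'b': push. Stack: adcdcedb
Final stack: "adcdcedb" (length 8)

8


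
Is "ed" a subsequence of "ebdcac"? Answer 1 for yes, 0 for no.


Check if "ed" is a subsequence of "ebdcac"
Greedy scan:
  Position 0 ('e'): matches sub[0] = 'e'
  Position 1 ('b'): no match needed
  Position 2 ('d'): matches sub[1] = 'd'
  Position 3 ('c'): no match needed
  Position 4 ('a'): no match needed
  Position 5 ('c'): no match needed
All 2 characters matched => is a subsequence

1


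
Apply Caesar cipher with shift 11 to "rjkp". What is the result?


Caesar cipher: shift "rjkp" by 11
  'r' (pos 17) + 11 = pos 2 = 'c'
  'j' (pos 9) + 11 = pos 20 = 'u'
  'k' (pos 10) + 11 = pos 21 = 'v'
  'p' (pos 15) + 11 = pos 0 = 'a'
Result: cuva

cuva


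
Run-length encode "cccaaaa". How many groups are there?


Input: cccaaaa
Scanning for consecutive runs:
  Group 1: 'c' x 3 (positions 0-2)
  Group 2: 'a' x 4 (positions 3-6)
Total groups: 2

2


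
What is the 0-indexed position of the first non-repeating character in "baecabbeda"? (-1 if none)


Input: baecabbeda
Character frequencies:
  'a': 3
  'b': 3
  'c': 1
  'd': 1
  'e': 2
Scanning left to right for freq == 1:
  Position 0 ('b'): freq=3, skip
  Position 1 ('a'): freq=3, skip
  Position 2 ('e'): freq=2, skip
  Position 3 ('c'): unique! => answer = 3

3


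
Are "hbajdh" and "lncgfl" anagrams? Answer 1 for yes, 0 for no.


Strings: "hbajdh", "lncgfl"
Sorted first:  abdhhj
Sorted second: cfglln
Differ at position 0: 'a' vs 'c' => not anagrams

0


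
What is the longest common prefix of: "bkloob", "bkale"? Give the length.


Words: bkloob, bkale
  Position 0: all 'b' => match
  Position 1: all 'k' => match
  Position 2: ('l', 'a') => mismatch, stop
LCP = "bk" (length 2)

2


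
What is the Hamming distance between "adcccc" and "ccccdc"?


Comparing "adcccc" and "ccccdc" position by position:
  Position 0: 'a' vs 'c' => differ
  Position 1: 'd' vs 'c' => differ
  Position 2: 'c' vs 'c' => same
  Position 3: 'c' vs 'c' => same
  Position 4: 'c' vs 'd' => differ
  Position 5: 'c' vs 'c' => same
Total differences (Hamming distance): 3

3


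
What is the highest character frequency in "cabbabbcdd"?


Input: cabbabbcdd
Character counts:
  'a': 2
  'b': 4
  'c': 2
  'd': 2
Maximum frequency: 4

4


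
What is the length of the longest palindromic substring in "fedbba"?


Input: "fedbba"
Checking substrings for palindromes:
  [3:5] "bb" (len 2) => palindrome
Longest palindromic substring: "bb" with length 2

2


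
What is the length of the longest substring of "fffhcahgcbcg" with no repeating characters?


Input: "fffhcahgcbcg"
Sliding window (track last position of each char):
  Position 0 ('f'): window [0,0] length 1 -- new best
  Position 1 ('f'): repeat (last at 0), move window start to 1
  Position 1 ('f'): window [1,1] length 1
  Position 2 ('f'): repeat (last at 1), move window start to 2
  Position 2 ('f'): window [2,2] length 1
  Position 3 ('h'): window [2,3] length 2 -- new best
  Position 4 ('c'): window [2,4] length 3 -- new best
  Position 5 ('a'): window [2,5] length 4 -- new best
  Position 6 ('h'): repeat (last at 3), move window start to 4
  Position 6 ('h'): window [4,6] length 3
  Position 7 ('g'): window [4,7] length 4
  Position 8 ('c'): repeat (last at 4), move window start to 5
  Position 8 ('c'): window [5,8] length 4
  Position 9 ('b'): window [5,9] length 5 -- new best
  Position 10 ('c'): repeat (last at 8), move window start to 9
  Position 10 ('c'): window [9,10] length 2
  Position 11 ('g'): window [9,11] length 3
Longest substring with no repeats: "ahgcb" with length 5

5


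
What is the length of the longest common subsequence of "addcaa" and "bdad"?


LCS of "addcaa" and "bdad"
DP table:
           b    d    a    d
      0    0    0    0    0
  a   0    0    0    1    1
  d   0    0    1    1    2
  d   0    0    1    1    2
  c   0    0    1    1    2
  a   0    0    1    2    2
  a   0    0    1    2    2
LCS length = dp[6][4] = 2

2


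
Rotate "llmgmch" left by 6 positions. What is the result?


Input: "llmgmch", rotate left by 6
First 6 characters: "llmgmc"
Remaining characters: "h"
Concatenate remaining + first: "h" + "llmgmc" = "hllmgmc"

hllmgmc


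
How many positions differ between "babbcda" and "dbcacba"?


Comparing "babbcda" and "dbcacba" position by position:
  Position 0: 'b' vs 'd' => DIFFER
  Position 1: 'a' vs 'b' => DIFFER
  Position 2: 'b' vs 'c' => DIFFER
  Position 3: 'b' vs 'a' => DIFFER
  Position 4: 'c' vs 'c' => same
  Position 5: 'd' vs 'b' => DIFFER
  Position 6: 'a' vs 'a' => same
Positions that differ: 5

5


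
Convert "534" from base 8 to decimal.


Input: "534" in base 8
Positional expansion:
  Digit '5' (value 5) x 8^2 = 320
  Digit '3' (value 3) x 8^1 = 24
  Digit '4' (value 4) x 8^0 = 4
Sum = 348

348


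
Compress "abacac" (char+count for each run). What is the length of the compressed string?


Input: abacac
Runs:
  'a' x 1 => "a1"
  'b' x 1 => "b1"
  'a' x 1 => "a1"
  'c' x 1 => "c1"
  'a' x 1 => "a1"
  'c' x 1 => "c1"
Compressed: "a1b1a1c1a1c1"
Compressed length: 12

12


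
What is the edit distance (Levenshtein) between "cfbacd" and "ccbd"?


Computing edit distance: "cfbacd" -> "ccbd"
DP table:
           c    c    b    d
      0    1    2    3    4
  c   1    0    1    2    3
  f   2    1    1    2    3
  b   3    2    2    1    2
  a   4    3    3    2    2
  c   5    4    3    3    3
  d   6    5    4    4    3
Edit distance = dp[6][4] = 3

3


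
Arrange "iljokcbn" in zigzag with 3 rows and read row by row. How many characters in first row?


Zigzag "iljokcbn" into 3 rows:
Placing characters:
  'i' => row 0
  'l' => row 1
  'j' => row 2
  'o' => row 1
  'k' => row 0
  'c' => row 1
  'b' => row 2
  'n' => row 1
Rows:
  Row 0: "ik"
  Row 1: "locn"
  Row 2: "jb"
First row length: 2

2


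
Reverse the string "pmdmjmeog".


Input: pmdmjmeog
Reading characters right to left:
  Position 8: 'g'
  Position 7: 'o'
  Position 6: 'e'
  Position 5: 'm'
  Position 4: 'j'
  Position 3: 'm'
  Position 2: 'd'
  Position 1: 'm'
  Position 0: 'p'
Reversed: goemjmdmp

goemjmdmp


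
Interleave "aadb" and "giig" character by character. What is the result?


Interleaving "aadb" and "giig":
  Position 0: 'a' from first, 'g' from second => "ag"
  Position 1: 'a' from first, 'i' from second => "ai"
  Position 2: 'd' from first, 'i' from second => "di"
  Position 3: 'b' from first, 'g' from second => "bg"
Result: agaidibg

agaidibg


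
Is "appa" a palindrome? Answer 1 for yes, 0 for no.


Input: appa
Reversed: appa
  Compare pos 0 ('a') with pos 3 ('a'): match
  Compare pos 1 ('p') with pos 2 ('p'): match
Result: palindrome

1


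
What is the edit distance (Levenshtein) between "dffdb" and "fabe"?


Computing edit distance: "dffdb" -> "fabe"
DP table:
           f    a    b    e
      0    1    2    3    4
  d   1    1    2    3    4
  f   2    1    2    3    4
  f   3    2    2    3    4
  d   4    3    3    3    4
  b   5    4    4    3    4
Edit distance = dp[5][4] = 4

4


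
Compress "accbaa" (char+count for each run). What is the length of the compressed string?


Input: accbaa
Runs:
  'a' x 1 => "a1"
  'c' x 2 => "c2"
  'b' x 1 => "b1"
  'a' x 2 => "a2"
Compressed: "a1c2b1a2"
Compressed length: 8

8


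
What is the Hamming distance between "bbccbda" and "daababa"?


Comparing "bbccbda" and "daababa" position by position:
  Position 0: 'b' vs 'd' => differ
  Position 1: 'b' vs 'a' => differ
  Position 2: 'c' vs 'a' => differ
  Position 3: 'c' vs 'b' => differ
  Position 4: 'b' vs 'a' => differ
  Position 5: 'd' vs 'b' => differ
  Position 6: 'a' vs 'a' => same
Total differences (Hamming distance): 6

6


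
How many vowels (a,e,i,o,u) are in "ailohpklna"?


Input: ailohpklna
Checking each character:
  'a' at position 0: vowel (running total: 1)
  'i' at position 1: vowel (running total: 2)
  'l' at position 2: consonant
  'o' at position 3: vowel (running total: 3)
  'h' at position 4: consonant
  'p' at position 5: consonant
  'k' at position 6: consonant
  'l' at position 7: consonant
  'n' at position 8: consonant
  'a' at position 9: vowel (running total: 4)
Total vowels: 4

4


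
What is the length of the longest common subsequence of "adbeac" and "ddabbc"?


LCS of "adbeac" and "ddabbc"
DP table:
           d    d    a    b    b    c
      0    0    0    0    0    0    0
  a   0    0    0    1    1    1    1
  d   0    1    1    1    1    1    1
  b   0    1    1    1    2    2    2
  e   0    1    1    1    2    2    2
  a   0    1    1    2    2    2    2
  c   0    1    1    2    2    2    3
LCS length = dp[6][6] = 3

3


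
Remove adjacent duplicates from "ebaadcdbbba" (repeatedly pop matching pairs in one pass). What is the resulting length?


Input: ebaadcdbbba
Stack-based adjacent duplicate removal:
  Read 'e': push. Stack: e
  Read 'b': push. Stack: eb
  Read 'a': push. Stack: eba
  Read 'a': matches stack top 'a' => pop. Stack: eb
  Read 'd': push. Stack: ebd
  Read 'c': push. Stack: ebdc
  Read 'd': push. Stack: ebdcd
  Read 'b': push. Stack: ebdcdb
  Read 'b': matches stack top 'b' => pop. Stack: ebdcd
  Read 'b': push. Stack: ebdcdb
  Read 'a': push. Stack: ebdcdba
Final stack: "ebdcdba" (length 7)

7


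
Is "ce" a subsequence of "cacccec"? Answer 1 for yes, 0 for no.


Check if "ce" is a subsequence of "cacccec"
Greedy scan:
  Position 0 ('c'): matches sub[0] = 'c'
  Position 1 ('a'): no match needed
  Position 2 ('c'): no match needed
  Position 3 ('c'): no match needed
  Position 4 ('c'): no match needed
  Position 5 ('e'): matches sub[1] = 'e'
  Position 6 ('c'): no match needed
All 2 characters matched => is a subsequence

1


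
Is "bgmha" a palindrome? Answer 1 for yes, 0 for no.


Input: bgmha
Reversed: ahmgb
  Compare pos 0 ('b') with pos 4 ('a'): MISMATCH
  Compare pos 1 ('g') with pos 3 ('h'): MISMATCH
Result: not a palindrome

0


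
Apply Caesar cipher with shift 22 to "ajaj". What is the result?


Caesar cipher: shift "ajaj" by 22
  'a' (pos 0) + 22 = pos 22 = 'w'
  'j' (pos 9) + 22 = pos 5 = 'f'
  'a' (pos 0) + 22 = pos 22 = 'w'
  'j' (pos 9) + 22 = pos 5 = 'f'
Result: wfwf

wfwf


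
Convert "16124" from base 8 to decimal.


Input: "16124" in base 8
Positional expansion:
  Digit '1' (value 1) x 8^4 = 4096
  Digit '6' (value 6) x 8^3 = 3072
  Digit '1' (value 1) x 8^2 = 64
  Digit '2' (value 2) x 8^1 = 16
  Digit '4' (value 4) x 8^0 = 4
Sum = 7252

7252


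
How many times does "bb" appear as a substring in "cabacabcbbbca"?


Searching for "bb" in "cabacabcbbbca"
Scanning each position:
  Position 0: "ca" => no
  Position 1: "ab" => no
  Position 2: "ba" => no
  Position 3: "ac" => no
  Position 4: "ca" => no
  Position 5: "ab" => no
  Position 6: "bc" => no
  Position 7: "cb" => no
  Position 8: "bb" => MATCH
  Position 9: "bb" => MATCH
  Position 10: "bc" => no
  Position 11: "ca" => no
Total occurrences: 2

2


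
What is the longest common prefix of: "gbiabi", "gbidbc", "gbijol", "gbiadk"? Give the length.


Words: gbiabi, gbidbc, gbijol, gbiadk
  Position 0: all 'g' => match
  Position 1: all 'b' => match
  Position 2: all 'i' => match
  Position 3: ('a', 'd', 'j', 'a') => mismatch, stop
LCP = "gbi" (length 3)

3


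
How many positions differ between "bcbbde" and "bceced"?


Comparing "bcbbde" and "bceced" position by position:
  Position 0: 'b' vs 'b' => same
  Position 1: 'c' vs 'c' => same
  Position 2: 'b' vs 'e' => DIFFER
  Position 3: 'b' vs 'c' => DIFFER
  Position 4: 'd' vs 'e' => DIFFER
  Position 5: 'e' vs 'd' => DIFFER
Positions that differ: 4

4


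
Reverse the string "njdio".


Input: njdio
Reading characters right to left:
  Position 4: 'o'
  Position 3: 'i'
  Position 2: 'd'
  Position 1: 'j'
  Position 0: 'n'
Reversed: oidjn

oidjn


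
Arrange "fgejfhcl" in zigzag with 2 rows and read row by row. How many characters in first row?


Zigzag "fgejfhcl" into 2 rows:
Placing characters:
  'f' => row 0
  'g' => row 1
  'e' => row 0
  'j' => row 1
  'f' => row 0
  'h' => row 1
  'c' => row 0
  'l' => row 1
Rows:
  Row 0: "fefc"
  Row 1: "gjhl"
First row length: 4

4


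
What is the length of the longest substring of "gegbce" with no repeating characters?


Input: "gegbce"
Sliding window (track last position of each char):
  Position 0 ('g'): window [0,0] length 1 -- new best
  Position 1 ('e'): window [0,1] length 2 -- new best
  Position 2 ('g'): repeat (last at 0), move window start to 1
  Position 2 ('g'): window [1,2] length 2
  Position 3 ('b'): window [1,3] length 3 -- new best
  Position 4 ('c'): window [1,4] length 4 -- new best
  Position 5 ('e'): repeat (last at 1), move window start to 2
  Position 5 ('e'): window [2,5] length 4
Longest substring with no repeats: "egbc" with length 4

4


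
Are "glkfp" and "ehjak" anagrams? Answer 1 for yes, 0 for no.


Strings: "glkfp", "ehjak"
Sorted first:  fgklp
Sorted second: aehjk
Differ at position 0: 'f' vs 'a' => not anagrams

0


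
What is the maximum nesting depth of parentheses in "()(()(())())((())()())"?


Input: "()(()(())())((())()())"
Tracking depth:
  Position 0 '(': depth becomes 1
  Position 1 ')': depth becomes 0
  Position 2 '(': depth becomes 1
  Position 3 '(': depth becomes 2
  Position 4 ')': depth becomes 1
  Position 5 '(': depth becomes 2
  Position 6 '(': depth becomes 3
  Position 7 ')': depth becomes 2
  Position 8 ')': depth becomes 1
  Position 9 '(': depth becomes 2
  Position 10 ')': depth becomes 1
  Position 11 ')': depth becomes 0
  Position 12 '(': depth becomes 1
  Position 13 '(': depth becomes 2
  Position 14 '(': depth becomes 3
  Position 15 ')': depth becomes 2
  Position 16 ')': depth becomes 1
  Position 17 '(': depth becomes 2
  Position 18 ')': depth becomes 1
  Position 19 '(': depth becomes 2
  Position 20 ')': depth becomes 1
  Position 21 ')': depth becomes 0
Maximum depth reached: 3

3


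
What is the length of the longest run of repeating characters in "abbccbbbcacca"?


Input: "abbccbbbcacca"
Scanning for longest run:
  Position 1 ('b'): new char, reset run to 1
  Position 2 ('b'): continues run of 'b', length=2
  Position 3 ('c'): new char, reset run to 1
  Position 4 ('c'): continues run of 'c', length=2
  Position 5 ('b'): new char, reset run to 1
  Position 6 ('b'): continues run of 'b', length=2
  Position 7 ('b'): continues run of 'b', length=3
  Position 8 ('c'): new char, reset run to 1
  Position 9 ('a'): new char, reset run to 1
  Position 10 ('c'): new char, reset run to 1
  Position 11 ('c'): continues run of 'c', length=2
  Position 12 ('a'): new char, reset run to 1
Longest run: 'b' with length 3

3


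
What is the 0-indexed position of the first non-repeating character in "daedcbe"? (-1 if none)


Input: daedcbe
Character frequencies:
  'a': 1
  'b': 1
  'c': 1
  'd': 2
  'e': 2
Scanning left to right for freq == 1:
  Position 0 ('d'): freq=2, skip
  Position 1 ('a'): unique! => answer = 1

1


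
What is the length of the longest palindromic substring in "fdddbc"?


Input: "fdddbc"
Checking substrings for palindromes:
  [1:4] "ddd" (len 3) => palindrome
  [1:3] "dd" (len 2) => palindrome
  [2:4] "dd" (len 2) => palindrome
Longest palindromic substring: "ddd" with length 3

3


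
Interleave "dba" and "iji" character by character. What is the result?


Interleaving "dba" and "iji":
  Position 0: 'd' from first, 'i' from second => "di"
  Position 1: 'b' from first, 'j' from second => "bj"
  Position 2: 'a' from first, 'i' from second => "ai"
Result: dibjai

dibjai


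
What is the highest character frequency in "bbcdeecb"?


Input: bbcdeecb
Character counts:
  'b': 3
  'c': 2
  'd': 1
  'e': 2
Maximum frequency: 3

3


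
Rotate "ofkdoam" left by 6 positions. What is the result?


Input: "ofkdoam", rotate left by 6
First 6 characters: "ofkdoa"
Remaining characters: "m"
Concatenate remaining + first: "m" + "ofkdoa" = "mofkdoa"

mofkdoa


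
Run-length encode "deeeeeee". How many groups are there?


Input: deeeeeee
Scanning for consecutive runs:
  Group 1: 'd' x 1 (positions 0-0)
  Group 2: 'e' x 7 (positions 1-7)
Total groups: 2

2


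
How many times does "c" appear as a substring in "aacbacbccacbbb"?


Searching for "c" in "aacbacbccacbbb"
Scanning each position:
  Position 0: "a" => no
  Position 1: "a" => no
  Position 2: "c" => MATCH
  Position 3: "b" => no
  Position 4: "a" => no
  Position 5: "c" => MATCH
  Position 6: "b" => no
  Position 7: "c" => MATCH
  Position 8: "c" => MATCH
  Position 9: "a" => no
  Position 10: "c" => MATCH
  Position 11: "b" => no
  Position 12: "b" => no
  Position 13: "b" => no
Total occurrences: 5

5


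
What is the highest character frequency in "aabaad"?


Input: aabaad
Character counts:
  'a': 4
  'b': 1
  'd': 1
Maximum frequency: 4

4


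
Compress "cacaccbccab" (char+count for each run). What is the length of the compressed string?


Input: cacaccbccab
Runs:
  'c' x 1 => "c1"
  'a' x 1 => "a1"
  'c' x 1 => "c1"
  'a' x 1 => "a1"
  'c' x 2 => "c2"
  'b' x 1 => "b1"
  'c' x 2 => "c2"
  'a' x 1 => "a1"
  'b' x 1 => "b1"
Compressed: "c1a1c1a1c2b1c2a1b1"
Compressed length: 18

18


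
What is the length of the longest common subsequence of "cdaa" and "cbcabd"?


LCS of "cdaa" and "cbcabd"
DP table:
           c    b    c    a    b    d
      0    0    0    0    0    0    0
  c   0    1    1    1    1    1    1
  d   0    1    1    1    1    1    2
  a   0    1    1    1    2    2    2
  a   0    1    1    1    2    2    2
LCS length = dp[4][6] = 2

2
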